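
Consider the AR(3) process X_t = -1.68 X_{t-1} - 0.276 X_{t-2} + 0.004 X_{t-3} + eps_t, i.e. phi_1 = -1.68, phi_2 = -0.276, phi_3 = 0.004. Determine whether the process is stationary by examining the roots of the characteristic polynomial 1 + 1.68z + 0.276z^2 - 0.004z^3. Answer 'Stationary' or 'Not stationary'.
\text{Not stationary}

The AR(p) characteristic polynomial is P(z) = 1 + 1.68z + 0.276z^2 - 0.004z^3.
Stationarity requires all roots to lie outside the unit circle, i.e. |z| > 1 for every root.
Degree 3: look for a simple real root z0 first, then factor out (1 - z/z0) and solve the remaining quadratic.
Testing z0 = -5: P(-5) = 1 + (1.68)(-5) + (0.276)(-5)^2 + (-0.004)(-5)^3
  = 1 + (-8.4) + (6.9) + (0.5) = 0.  So z_0 = -5 is a root, |z_0| = 5.
Divide out the factor (1 + 0.2 z) = (1 - z/z0) (since 1/z0 = -0.2):
  P(z) = (1 + 0.2 z)(1 + (1.48) z + (-0.02) z^2)
  [check: z-coef 1.48 - (-0.2) = 1.68; z^2-coef -0.02 - (-0.2)(1.48) = 0.276; z^3-coef -(-0.2)(-0.02) = -0.004.]
Remaining roots from the quadratic factor 1 + (1.48) z + (-0.02) z^2:
  Set 1 + (1.48) z + (-0.02) z^2 = 0, i.e. a z^2 + b z + c = 0 with a = -0.02, b = 1.48, c = 1.
  Discriminant D = b^2 - 4ac = (1.48)^2 - 4*(-0.02)*1 = 2.1904 - (-0.08) = 2.2704.
  D >= 0, so the roots are real: z = (-b +/- sqrt(D)) / (2a) = (-1.48 +/- 1.506785) / (-0.04).
    z_1 = (-1.48 + 1.506785) / (-0.04) = -0.6696,   |z_1| = 0.6696.
    z_2 = (-1.48 - 1.506785) / (-0.04) = 74.6696,   |z_2| = 74.6696.
Moduli of all roots: 5.0000, 0.6696, 74.6696.
All moduli strictly greater than 1? No.
Verdict: Not stationary.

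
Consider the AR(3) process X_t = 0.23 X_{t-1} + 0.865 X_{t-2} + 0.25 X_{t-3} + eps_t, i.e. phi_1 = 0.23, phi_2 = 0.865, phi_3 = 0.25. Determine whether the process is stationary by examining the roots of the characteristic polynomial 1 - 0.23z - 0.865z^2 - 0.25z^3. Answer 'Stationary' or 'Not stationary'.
\text{Not stationary}

The AR(p) characteristic polynomial is P(z) = 1 - 0.23z - 0.865z^2 - 0.25z^3.
Stationarity requires all roots to lie outside the unit circle, i.e. |z| > 1 for every root.
Degree 3: look for a simple real root z0 first, then factor out (1 - z/z0) and solve the remaining quadratic.
Testing z0 = -2: P(-2) = 1 + (-0.23)(-2) + (-0.865)(-2)^2 + (-0.25)(-2)^3
  = 1 + (0.46) + (-3.46) + (2) = 0.  So z_0 = -2 is a root, |z_0| = 2.
Divide out the factor (1 + 0.5 z) = (1 - z/z0) (since 1/z0 = -0.5):
  P(z) = (1 + 0.5 z)(1 + (-0.73) z + (-0.5) z^2)
  [check: z-coef -0.73 - (-0.5) = -0.23; z^2-coef -0.5 - (-0.5)(-0.73) = -0.865; z^3-coef -(-0.5)(-0.5) = -0.25.]
Remaining roots from the quadratic factor 1 + (-0.73) z + (-0.5) z^2:
  Set 1 + (-0.73) z + (-0.5) z^2 = 0, i.e. a z^2 + b z + c = 0 with a = -0.5, b = -0.73, c = 1.
  Discriminant D = b^2 - 4ac = (-0.73)^2 - 4*(-0.5)*1 = 0.5329 - (-2) = 2.5329.
  D >= 0, so the roots are real: z = (-b +/- sqrt(D)) / (2a) = (0.73 +/- 1.591509) / (-1).
    z_1 = (0.73 + 1.591509) / (-1) = -2.3215,   |z_1| = 2.3215.
    z_2 = (0.73 - 1.591509) / (-1) = 0.8615,   |z_2| = 0.8615.
Moduli of all roots: 2.0000, 2.3215, 0.8615.
All moduli strictly greater than 1? No.
Verdict: Not stationary.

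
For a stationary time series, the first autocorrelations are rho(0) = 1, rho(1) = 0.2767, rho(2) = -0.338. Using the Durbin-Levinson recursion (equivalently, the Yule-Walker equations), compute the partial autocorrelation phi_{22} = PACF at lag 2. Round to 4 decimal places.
\phi_{22} = -0.4489

The PACF at lag k is phi_{kk}, the last component of the solution
to the Yule-Walker system G_k phi = r_k where
  (G_k)_{ij} = rho(|i - j|), (r_k)_i = rho(i), i,j = 1..k.
Equivalently, Durbin-Levinson gives phi_{kk} iteratively:
  phi_{11} = rho(1)
  phi_{kk} = [rho(k) - sum_{j=1..k-1} phi_{k-1,j} rho(k-j)]
            / [1 - sum_{j=1..k-1} phi_{k-1,j} rho(j)],
  phi_{k,j} = phi_{k-1,j} - phi_{kk} phi_{k-1,k-j},  j = 1..k-1.
Step k = 1:
  phi_11 = rho(1) = 0.2767.
Step k = 2:
  phi_22 = [rho(2) - phi_11 rho(1)] / [1 - phi_11 rho(1)] = [-0.338 - (0.2767)(0.2767)] / [1 - (0.2767)(0.2767)]
         = -0.41456289 / 0.92343711 = -0.4489.
Therefore phi_{22} = -0.4489.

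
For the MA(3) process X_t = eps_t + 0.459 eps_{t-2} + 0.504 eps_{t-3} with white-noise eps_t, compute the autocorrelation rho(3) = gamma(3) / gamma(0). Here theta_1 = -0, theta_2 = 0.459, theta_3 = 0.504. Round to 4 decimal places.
\rho(3) = 0.3441

For an MA(q) process with theta_0 = 1, the autocovariance is
  gamma(k) = sigma^2 * sum_{i=0..q-k} theta_i * theta_{i+k},
and rho(k) = gamma(k) / gamma(0). Sigma^2 cancels.
  numerator   = (1)*(0.504) = 0.504.
  denominator = (1)^2 + (-0)^2 + (0.459)^2 + (0.504)^2 = 1.464697.
  rho(3) = 0.504 / 1.464697 = 0.3441.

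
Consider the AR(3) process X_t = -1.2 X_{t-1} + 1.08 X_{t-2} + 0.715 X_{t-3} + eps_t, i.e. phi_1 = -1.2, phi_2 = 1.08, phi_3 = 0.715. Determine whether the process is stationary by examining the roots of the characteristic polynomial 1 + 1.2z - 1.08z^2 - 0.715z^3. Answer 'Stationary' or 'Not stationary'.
\text{Not stationary}

The AR(p) characteristic polynomial is P(z) = 1 + 1.2z - 1.08z^2 - 0.715z^3.
Stationarity requires all roots to lie outside the unit circle, i.e. |z| > 1 for every root.
Degree 3: look for a simple real root z0 first, then factor out (1 - z/z0) and solve the remaining quadratic.
Testing z0 = -2: P(-2) = 1 + (1.2)(-2) + (-1.08)(-2)^2 + (-0.715)(-2)^3
  = 1 + (-2.4) + (-4.32) + (5.72) = 0.  So z_0 = -2 is a root, |z_0| = 2.
Divide out the factor (1 + 0.5 z) = (1 - z/z0) (since 1/z0 = -0.5):
  P(z) = (1 + 0.5 z)(1 + (0.7) z + (-1.43) z^2)
  [check: z-coef 0.7 - (-0.5) = 1.2; z^2-coef -1.43 - (-0.5)(0.7) = -1.08; z^3-coef -(-0.5)(-1.43) = -0.715.]
Remaining roots from the quadratic factor 1 + (0.7) z + (-1.43) z^2:
  Set 1 + (0.7) z + (-1.43) z^2 = 0, i.e. a z^2 + b z + c = 0 with a = -1.43, b = 0.7, c = 1.
  Discriminant D = b^2 - 4ac = (0.7)^2 - 4*(-1.43)*1 = 0.49 - (-5.72) = 6.21.
  D >= 0, so the roots are real: z = (-b +/- sqrt(D)) / (2a) = (-0.7 +/- 2.491987) / (-2.86).
    z_1 = (-0.7 + 2.491987) / (-2.86) = -0.6266,   |z_1| = 0.6266.
    z_2 = (-0.7 - 2.491987) / (-2.86) = 1.1161,   |z_2| = 1.1161.
Moduli of all roots: 2.0000, 0.6266, 1.1161.
All moduli strictly greater than 1? No.
Verdict: Not stationary.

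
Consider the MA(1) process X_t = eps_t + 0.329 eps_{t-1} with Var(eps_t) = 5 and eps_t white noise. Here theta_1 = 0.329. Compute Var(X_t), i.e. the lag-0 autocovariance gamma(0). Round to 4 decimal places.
\gamma(0) = 5.5412

For an MA(q) process X_t = eps_t + sum_i theta_i eps_{t-i} with
Var(eps_t) = sigma^2, the variance is
  gamma(0) = sigma^2 * (1 + sum_i theta_i^2).
  sum_i theta_i^2 = (0.329)^2 = 0.108241.
  gamma(0) = 5 * (1 + 0.108241) = 5 * 1.108241 = 5.541205, which rounds to 5.5412.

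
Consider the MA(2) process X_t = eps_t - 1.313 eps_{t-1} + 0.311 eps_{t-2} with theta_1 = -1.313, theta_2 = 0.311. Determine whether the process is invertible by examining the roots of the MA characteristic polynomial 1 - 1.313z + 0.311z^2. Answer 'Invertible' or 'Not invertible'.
\text{Not invertible}

The MA(q) characteristic polynomial is P(z) = 1 - 1.313z + 0.311z^2.
Invertibility requires all roots to lie outside the unit circle, i.e. |z| > 1 for every root.
Set 1 + (-1.313) z + (0.311) z^2 = 0, i.e. a z^2 + b z + c = 0 with a = 0.311, b = -1.313, c = 1.
Discriminant D = b^2 - 4ac = (-1.313)^2 - 4*(0.311)*1 = 1.723969 - (1.244) = 0.479969.
D >= 0, so the roots are real: z = (-b +/- sqrt(D)) / (2a) = (1.313 +/- 0.692798) / (0.622).
  z_1 = (1.313 + 0.692798) / (0.622) = 3.2248,   |z_1| = 3.2248.
  z_2 = (1.313 - 0.692798) / (0.622) = 0.9971,   |z_2| = 0.9971.
Moduli of all roots: 3.2248, 0.9971.
All moduli strictly greater than 1? No.
Verdict: Not invertible.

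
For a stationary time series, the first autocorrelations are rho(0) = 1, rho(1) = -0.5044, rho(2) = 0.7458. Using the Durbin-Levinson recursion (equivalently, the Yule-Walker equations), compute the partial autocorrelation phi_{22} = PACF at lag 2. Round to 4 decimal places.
\phi_{22} = 0.6591

The PACF at lag k is phi_{kk}, the last component of the solution
to the Yule-Walker system G_k phi = r_k where
  (G_k)_{ij} = rho(|i - j|), (r_k)_i = rho(i), i,j = 1..k.
Equivalently, Durbin-Levinson gives phi_{kk} iteratively:
  phi_{11} = rho(1)
  phi_{kk} = [rho(k) - sum_{j=1..k-1} phi_{k-1,j} rho(k-j)]
            / [1 - sum_{j=1..k-1} phi_{k-1,j} rho(j)],
  phi_{k,j} = phi_{k-1,j} - phi_{kk} phi_{k-1,k-j},  j = 1..k-1.
Step k = 1:
  phi_11 = rho(1) = -0.5044.
Step k = 2:
  phi_22 = [rho(2) - phi_11 rho(1)] / [1 - phi_11 rho(1)] = [0.7458 - (-0.5044)(-0.5044)] / [1 - (-0.5044)(-0.5044)]
         = 0.49138064 / 0.74558064 = 0.6591.
Therefore phi_{22} = 0.6591.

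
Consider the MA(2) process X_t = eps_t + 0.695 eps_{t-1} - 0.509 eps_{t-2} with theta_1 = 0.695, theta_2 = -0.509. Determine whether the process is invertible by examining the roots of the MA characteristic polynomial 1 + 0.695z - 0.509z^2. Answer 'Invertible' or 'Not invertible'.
\text{Not invertible}

The MA(q) characteristic polynomial is P(z) = 1 + 0.695z - 0.509z^2.
Invertibility requires all roots to lie outside the unit circle, i.e. |z| > 1 for every root.
Set 1 + (0.695) z + (-0.509) z^2 = 0, i.e. a z^2 + b z + c = 0 with a = -0.509, b = 0.695, c = 1.
Discriminant D = b^2 - 4ac = (0.695)^2 - 4*(-0.509)*1 = 0.483025 - (-2.036) = 2.519025.
D >= 0, so the roots are real: z = (-b +/- sqrt(D)) / (2a) = (-0.695 +/- 1.587144) / (-1.018).
  z_1 = (-0.695 + 1.587144) / (-1.018) = -0.8764,   |z_1| = 0.8764.
  z_2 = (-0.695 - 1.587144) / (-1.018) = 2.2418,   |z_2| = 2.2418.
Moduli of all roots: 0.8764, 2.2418.
All moduli strictly greater than 1? No.
Verdict: Not invertible.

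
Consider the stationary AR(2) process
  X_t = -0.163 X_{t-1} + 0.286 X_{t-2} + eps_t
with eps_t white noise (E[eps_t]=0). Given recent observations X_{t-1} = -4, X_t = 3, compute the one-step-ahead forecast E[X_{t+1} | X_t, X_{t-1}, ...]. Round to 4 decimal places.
E[X_{t+1} \mid \mathcal F_t] = -1.6330

For an AR(p) model X_t = c + sum_i phi_i X_{t-i} + eps_t, the
one-step-ahead conditional mean is
  E[X_{t+1} | X_t, ...] = c + sum_i phi_i X_{t+1-i}.
Substitute known values:
  E[X_{t+1} | ...] = (-0.163) * (3) + (0.286) * (-4)
                   = -1.6330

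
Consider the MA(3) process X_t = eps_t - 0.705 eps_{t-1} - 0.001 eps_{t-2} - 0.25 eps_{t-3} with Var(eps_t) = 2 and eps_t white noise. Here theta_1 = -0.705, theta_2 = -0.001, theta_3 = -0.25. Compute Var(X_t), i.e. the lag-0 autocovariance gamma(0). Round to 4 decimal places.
\gamma(0) = 3.1191

For an MA(q) process X_t = eps_t + sum_i theta_i eps_{t-i} with
Var(eps_t) = sigma^2, the variance is
  gamma(0) = sigma^2 * (1 + sum_i theta_i^2).
  sum_i theta_i^2 = (-0.705)^2 + (-0.001)^2 + (-0.25)^2 = 0.497025 + 0.000001 + 0.0625 = 0.559526.
  gamma(0) = 2 * (1 + 0.559526) = 2 * 1.559526 = 3.119052, which rounds to 3.1191.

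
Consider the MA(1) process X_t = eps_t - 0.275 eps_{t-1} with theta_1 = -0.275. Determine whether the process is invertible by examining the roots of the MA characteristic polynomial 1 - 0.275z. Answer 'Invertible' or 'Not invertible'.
\text{Invertible}

The MA(q) characteristic polynomial is P(z) = 1 - 0.275z.
Invertibility requires all roots to lie outside the unit circle, i.e. |z| > 1 for every root.
This is linear in z: 1 + (-0.275) z = 0  =>  z = -1/(-0.275) = 3.636364,  |z| = 3.636364.
Moduli of all roots: 3.6364.
All moduli strictly greater than 1? Yes.
Verdict: Invertible.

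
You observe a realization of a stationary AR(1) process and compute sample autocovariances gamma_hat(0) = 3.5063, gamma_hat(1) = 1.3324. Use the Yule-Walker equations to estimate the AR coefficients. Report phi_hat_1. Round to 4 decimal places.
\hat\phi_{1} = 0.3800

The Yule-Walker equations for an AR(p) process read, in matrix form,
  Gamma_p phi = r_p,   with   (Gamma_p)_{ij} = gamma(|i - j|),
                       (r_p)_i = gamma(i),   i,j = 1..p.
Substitute the sample gammas (Toeplitz matrix and right-hand side of size 1):
  Gamma_p = [[3.5063]]
  r_p     = [1.3324]
With p = 1 this is the single equation gamma(0) phi_1 = gamma(1):
  phi_hat_1 = gamma(1) / gamma(0) = 1.3324 / 3.5063 = 0.3800.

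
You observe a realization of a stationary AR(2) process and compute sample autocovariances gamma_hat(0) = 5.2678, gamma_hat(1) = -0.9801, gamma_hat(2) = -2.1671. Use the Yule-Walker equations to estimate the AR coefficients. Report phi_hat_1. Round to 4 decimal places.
\hat\phi_{1} = -0.2720

The Yule-Walker equations for an AR(p) process read, in matrix form,
  Gamma_p phi = r_p,   with   (Gamma_p)_{ij} = gamma(|i - j|),
                       (r_p)_i = gamma(i),   i,j = 1..p.
Substitute the sample gammas (Toeplitz matrix and right-hand side of size 2):
  Gamma_p = [[5.2678, -0.9801], [-0.9801, 5.2678]]
  r_p     = [-0.9801, -2.1671]
Written out:
  5.2678 phi_1 - 0.9801 phi_2 = -0.9801
  -0.9801 phi_1 + 5.2678 phi_2 = -2.1671
Solve by Cramer's rule:
  det = gamma(0)^2 - gamma(1)^2 = (5.2678)^2 - (-0.9801)^2 = 27.74971684 - 0.96059601 = 26.78912083
  phi_hat_1 = [gamma(1) gamma(0) - gamma(1) gamma(2)] / det = [(-0.9801)(5.2678) - (-0.9801)(-2.1671)] / 26.78912083 = -7.28694549 / 26.78912083 = -0.272
  phi_hat_2 = [gamma(0) gamma(2) - gamma(1)^2] / det = [(5.2678)(-2.1671) - (-0.9801)^2] / 26.78912083 = -12.37644539 / 26.78912083 = -0.462
So phi_hat = [-0.2720, -0.4620].
Therefore phi_hat_1 = -0.2720.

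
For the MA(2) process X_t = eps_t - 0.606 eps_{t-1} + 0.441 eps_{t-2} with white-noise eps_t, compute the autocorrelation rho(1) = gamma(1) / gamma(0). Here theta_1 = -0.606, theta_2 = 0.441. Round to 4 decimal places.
\rho(1) = -0.5592

For an MA(q) process with theta_0 = 1, the autocovariance is
  gamma(k) = sigma^2 * sum_{i=0..q-k} theta_i * theta_{i+k},
and rho(k) = gamma(k) / gamma(0). Sigma^2 cancels.
  numerator   = (1)*(-0.606) + (-0.606)*(0.441) = -0.873246.
  denominator = (1)^2 + (-0.606)^2 + (0.441)^2 = 1.561717.
  rho(1) = -0.873246 / 1.561717 = -0.5592.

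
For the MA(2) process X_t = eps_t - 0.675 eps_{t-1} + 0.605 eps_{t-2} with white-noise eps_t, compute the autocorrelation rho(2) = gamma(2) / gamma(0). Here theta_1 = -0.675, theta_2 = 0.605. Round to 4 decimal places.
\rho(2) = 0.3321

For an MA(q) process with theta_0 = 1, the autocovariance is
  gamma(k) = sigma^2 * sum_{i=0..q-k} theta_i * theta_{i+k},
and rho(k) = gamma(k) / gamma(0). Sigma^2 cancels.
  numerator   = (1)*(0.605) = 0.605.
  denominator = (1)^2 + (-0.675)^2 + (0.605)^2 = 1.82165.
  rho(2) = 0.605 / 1.82165 = 0.3321.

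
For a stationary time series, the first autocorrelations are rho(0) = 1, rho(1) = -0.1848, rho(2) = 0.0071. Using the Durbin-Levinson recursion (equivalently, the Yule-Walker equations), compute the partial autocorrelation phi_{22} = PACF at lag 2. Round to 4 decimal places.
\phi_{22} = -0.0280

The PACF at lag k is phi_{kk}, the last component of the solution
to the Yule-Walker system G_k phi = r_k where
  (G_k)_{ij} = rho(|i - j|), (r_k)_i = rho(i), i,j = 1..k.
Equivalently, Durbin-Levinson gives phi_{kk} iteratively:
  phi_{11} = rho(1)
  phi_{kk} = [rho(k) - sum_{j=1..k-1} phi_{k-1,j} rho(k-j)]
            / [1 - sum_{j=1..k-1} phi_{k-1,j} rho(j)],
  phi_{k,j} = phi_{k-1,j} - phi_{kk} phi_{k-1,k-j},  j = 1..k-1.
Step k = 1:
  phi_11 = rho(1) = -0.1848.
Step k = 2:
  phi_22 = [rho(2) - phi_11 rho(1)] / [1 - phi_11 rho(1)] = [0.0071 - (-0.1848)(-0.1848)] / [1 - (-0.1848)(-0.1848)]
         = -0.02705104 / 0.96584896 = -0.028.
Therefore phi_{22} = -0.0280.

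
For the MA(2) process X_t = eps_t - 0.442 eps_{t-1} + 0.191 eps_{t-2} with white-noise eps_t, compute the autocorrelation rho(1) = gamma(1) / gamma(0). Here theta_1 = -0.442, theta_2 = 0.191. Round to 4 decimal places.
\rho(1) = -0.4273

For an MA(q) process with theta_0 = 1, the autocovariance is
  gamma(k) = sigma^2 * sum_{i=0..q-k} theta_i * theta_{i+k},
and rho(k) = gamma(k) / gamma(0). Sigma^2 cancels.
  numerator   = (1)*(-0.442) + (-0.442)*(0.191) = -0.526422.
  denominator = (1)^2 + (-0.442)^2 + (0.191)^2 = 1.231845.
  rho(1) = -0.526422 / 1.231845 = -0.4273.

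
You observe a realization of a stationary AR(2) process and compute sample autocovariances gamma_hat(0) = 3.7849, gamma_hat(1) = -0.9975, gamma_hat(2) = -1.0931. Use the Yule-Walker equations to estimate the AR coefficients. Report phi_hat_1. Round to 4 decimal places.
\hat\phi_{1} = -0.3650

The Yule-Walker equations for an AR(p) process read, in matrix form,
  Gamma_p phi = r_p,   with   (Gamma_p)_{ij} = gamma(|i - j|),
                       (r_p)_i = gamma(i),   i,j = 1..p.
Substitute the sample gammas (Toeplitz matrix and right-hand side of size 2):
  Gamma_p = [[3.7849, -0.9975], [-0.9975, 3.7849]]
  r_p     = [-0.9975, -1.0931]
Written out:
  3.7849 phi_1 - 0.9975 phi_2 = -0.9975
  -0.9975 phi_1 + 3.7849 phi_2 = -1.0931
Solve by Cramer's rule:
  det = gamma(0)^2 - gamma(1)^2 = (3.7849)^2 - (-0.9975)^2 = 14.32546801 - 0.99500625 = 13.33046176
  phi_hat_1 = [gamma(1) gamma(0) - gamma(1) gamma(2)] / det = [(-0.9975)(3.7849) - (-0.9975)(-1.0931)] / 13.33046176 = -4.865805 / 13.33046176 = -0.365
  phi_hat_2 = [gamma(0) gamma(2) - gamma(1)^2] / det = [(3.7849)(-1.0931) - (-0.9975)^2] / 13.33046176 = -5.13228044 / 13.33046176 = -0.385
So phi_hat = [-0.3650, -0.3850].
Therefore phi_hat_1 = -0.3650.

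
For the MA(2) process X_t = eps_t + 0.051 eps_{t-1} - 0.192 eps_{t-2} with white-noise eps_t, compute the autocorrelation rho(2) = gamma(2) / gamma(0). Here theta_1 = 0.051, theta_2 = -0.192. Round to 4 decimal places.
\rho(2) = -0.1847

For an MA(q) process with theta_0 = 1, the autocovariance is
  gamma(k) = sigma^2 * sum_{i=0..q-k} theta_i * theta_{i+k},
and rho(k) = gamma(k) / gamma(0). Sigma^2 cancels.
  numerator   = (1)*(-0.192) = -0.192.
  denominator = (1)^2 + (0.051)^2 + (-0.192)^2 = 1.039465.
  rho(2) = -0.192 / 1.039465 = -0.1847.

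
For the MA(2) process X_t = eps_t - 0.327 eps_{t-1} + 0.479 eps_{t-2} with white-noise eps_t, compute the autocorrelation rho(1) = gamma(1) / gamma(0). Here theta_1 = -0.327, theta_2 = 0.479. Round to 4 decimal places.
\rho(1) = -0.3619

For an MA(q) process with theta_0 = 1, the autocovariance is
  gamma(k) = sigma^2 * sum_{i=0..q-k} theta_i * theta_{i+k},
and rho(k) = gamma(k) / gamma(0). Sigma^2 cancels.
  numerator   = (1)*(-0.327) + (-0.327)*(0.479) = -0.483633.
  denominator = (1)^2 + (-0.327)^2 + (0.479)^2 = 1.33637.
  rho(1) = -0.483633 / 1.33637 = -0.3619.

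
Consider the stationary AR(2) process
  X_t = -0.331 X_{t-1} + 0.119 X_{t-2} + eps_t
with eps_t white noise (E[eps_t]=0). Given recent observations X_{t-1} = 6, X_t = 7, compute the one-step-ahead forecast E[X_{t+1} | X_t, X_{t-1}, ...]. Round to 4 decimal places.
E[X_{t+1} \mid \mathcal F_t] = -1.6030

For an AR(p) model X_t = c + sum_i phi_i X_{t-i} + eps_t, the
one-step-ahead conditional mean is
  E[X_{t+1} | X_t, ...] = c + sum_i phi_i X_{t+1-i}.
Substitute known values:
  E[X_{t+1} | ...] = (-0.331) * (7) + (0.119) * (6)
                   = -1.6030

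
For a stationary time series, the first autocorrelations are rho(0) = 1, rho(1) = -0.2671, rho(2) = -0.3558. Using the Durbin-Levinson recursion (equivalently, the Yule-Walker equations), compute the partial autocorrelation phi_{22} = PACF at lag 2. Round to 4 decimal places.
\phi_{22} = -0.4600

The PACF at lag k is phi_{kk}, the last component of the solution
to the Yule-Walker system G_k phi = r_k where
  (G_k)_{ij} = rho(|i - j|), (r_k)_i = rho(i), i,j = 1..k.
Equivalently, Durbin-Levinson gives phi_{kk} iteratively:
  phi_{11} = rho(1)
  phi_{kk} = [rho(k) - sum_{j=1..k-1} phi_{k-1,j} rho(k-j)]
            / [1 - sum_{j=1..k-1} phi_{k-1,j} rho(j)],
  phi_{k,j} = phi_{k-1,j} - phi_{kk} phi_{k-1,k-j},  j = 1..k-1.
Step k = 1:
  phi_11 = rho(1) = -0.2671.
Step k = 2:
  phi_22 = [rho(2) - phi_11 rho(1)] / [1 - phi_11 rho(1)] = [-0.3558 - (-0.2671)(-0.2671)] / [1 - (-0.2671)(-0.2671)]
         = -0.42714241 / 0.92865759 = -0.46.
Therefore phi_{22} = -0.4600.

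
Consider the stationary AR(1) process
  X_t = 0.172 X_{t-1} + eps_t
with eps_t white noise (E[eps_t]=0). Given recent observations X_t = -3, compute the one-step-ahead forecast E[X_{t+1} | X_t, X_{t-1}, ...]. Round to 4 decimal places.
E[X_{t+1} \mid \mathcal F_t] = -0.5160

For an AR(p) model X_t = c + sum_i phi_i X_{t-i} + eps_t, the
one-step-ahead conditional mean is
  E[X_{t+1} | X_t, ...] = c + sum_i phi_i X_{t+1-i}.
Substitute known values:
  E[X_{t+1} | ...] = (0.172) * (-3)
                   = -0.5160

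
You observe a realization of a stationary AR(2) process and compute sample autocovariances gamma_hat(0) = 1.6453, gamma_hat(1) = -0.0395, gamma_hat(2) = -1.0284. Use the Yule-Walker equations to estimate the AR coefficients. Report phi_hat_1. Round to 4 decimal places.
\hat\phi_{1} = -0.0390

The Yule-Walker equations for an AR(p) process read, in matrix form,
  Gamma_p phi = r_p,   with   (Gamma_p)_{ij} = gamma(|i - j|),
                       (r_p)_i = gamma(i),   i,j = 1..p.
Substitute the sample gammas (Toeplitz matrix and right-hand side of size 2):
  Gamma_p = [[1.6453, -0.0395], [-0.0395, 1.6453]]
  r_p     = [-0.0395, -1.0284]
Written out:
  1.6453 phi_1 - 0.0395 phi_2 = -0.0395
  -0.0395 phi_1 + 1.6453 phi_2 = -1.0284
Solve by Cramer's rule:
  det = gamma(0)^2 - gamma(1)^2 = (1.6453)^2 - (-0.0395)^2 = 2.70701209 - 0.00156025 = 2.70545184
  phi_hat_1 = [gamma(1) gamma(0) - gamma(1) gamma(2)] / det = [(-0.0395)(1.6453) - (-0.0395)(-1.0284)] / 2.70545184 = -0.10561115 / 2.70545184 = -0.039
  phi_hat_2 = [gamma(0) gamma(2) - gamma(1)^2] / det = [(1.6453)(-1.0284) - (-0.0395)^2] / 2.70545184 = -1.69358677 / 2.70545184 = -0.626
So phi_hat = [-0.0390, -0.6260].
Therefore phi_hat_1 = -0.0390.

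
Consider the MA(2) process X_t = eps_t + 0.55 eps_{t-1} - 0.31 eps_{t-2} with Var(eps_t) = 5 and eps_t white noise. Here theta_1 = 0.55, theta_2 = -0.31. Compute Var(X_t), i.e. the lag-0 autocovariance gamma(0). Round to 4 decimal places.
\gamma(0) = 6.9930

For an MA(q) process X_t = eps_t + sum_i theta_i eps_{t-i} with
Var(eps_t) = sigma^2, the variance is
  gamma(0) = sigma^2 * (1 + sum_i theta_i^2).
  sum_i theta_i^2 = (0.55)^2 + (-0.31)^2 = 0.3025 + 0.0961 = 0.3986.
  gamma(0) = 5 * (1 + 0.3986) = 5 * 1.3986 = 6.993, which rounds to 6.9930.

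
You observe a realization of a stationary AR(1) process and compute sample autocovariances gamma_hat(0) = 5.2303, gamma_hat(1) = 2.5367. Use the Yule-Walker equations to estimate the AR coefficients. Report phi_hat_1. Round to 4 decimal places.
\hat\phi_{1} = 0.4850

The Yule-Walker equations for an AR(p) process read, in matrix form,
  Gamma_p phi = r_p,   with   (Gamma_p)_{ij} = gamma(|i - j|),
                       (r_p)_i = gamma(i),   i,j = 1..p.
Substitute the sample gammas (Toeplitz matrix and right-hand side of size 1):
  Gamma_p = [[5.2303]]
  r_p     = [2.5367]
With p = 1 this is the single equation gamma(0) phi_1 = gamma(1):
  phi_hat_1 = gamma(1) / gamma(0) = 2.5367 / 5.2303 = 0.4850.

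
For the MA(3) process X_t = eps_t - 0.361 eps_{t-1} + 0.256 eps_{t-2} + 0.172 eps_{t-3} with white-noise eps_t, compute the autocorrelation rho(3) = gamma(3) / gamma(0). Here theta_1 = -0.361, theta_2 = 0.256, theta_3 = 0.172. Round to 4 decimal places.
\rho(3) = 0.1404

For an MA(q) process with theta_0 = 1, the autocovariance is
  gamma(k) = sigma^2 * sum_{i=0..q-k} theta_i * theta_{i+k},
and rho(k) = gamma(k) / gamma(0). Sigma^2 cancels.
  numerator   = (1)*(0.172) = 0.172.
  denominator = (1)^2 + (-0.361)^2 + (0.256)^2 + (0.172)^2 = 1.225441.
  rho(3) = 0.172 / 1.225441 = 0.1404.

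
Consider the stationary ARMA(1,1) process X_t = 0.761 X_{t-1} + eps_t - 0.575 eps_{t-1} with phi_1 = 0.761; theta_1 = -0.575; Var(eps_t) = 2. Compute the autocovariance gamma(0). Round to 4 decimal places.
\gamma(0) = 2.1644

Multiply the model equation by X_{t-k} and take expectations. With theta_0 = psi_0 = 1 and psi_j the MA(infinity) weights, this gives
  gamma(k) - sum_i phi_i gamma(k-i) = c_k,
  c_k = sigma^2 * sum_{j=k..q} theta_j psi_{j-k}   (c_k = 0 for k > q),
using gamma(-m) = gamma(m).
psi-weights needed (psi_j = theta_j + sum_i phi_i psi_{j-i}):
  psi_1 = theta_1 + phi_1 = -0.575 + (0.761) = 0.186
Right-hand sides:
  c_0 = sigma^2 (1 + theta_1 psi_1) = 2 * (1 + (-0.575)(0.186)) = 2 * 0.89305 = 1.7861
  c_1 = sigma^2 theta_1 = 2 * (-0.575) = -1.15
  c_2 = 0
Equations for k = 0 and k = 1 (AR order 1):
  gamma(0) = phi_1 gamma(1) + c_0
  gamma(1) = phi_1 gamma(0) + c_1
Substituting the second into the first: gamma(0) (1 - phi_1^2) = c_0 + phi_1 c_1, so
  gamma(0) = (c_0 + phi_1 c_1) / (1 - phi_1^2) = (1.7861 + (0.761)(-1.15)) / (1 - (0.761)^2) = 0.91095 / 0.420879 = 2.164399.
Therefore gamma(0) = 2.1644 (to 4 decimal places).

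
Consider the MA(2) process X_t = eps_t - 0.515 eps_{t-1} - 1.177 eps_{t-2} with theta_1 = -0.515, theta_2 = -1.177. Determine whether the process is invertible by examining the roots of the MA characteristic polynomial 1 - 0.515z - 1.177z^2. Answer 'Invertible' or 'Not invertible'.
\text{Not invertible}

The MA(q) characteristic polynomial is P(z) = 1 - 0.515z - 1.177z^2.
Invertibility requires all roots to lie outside the unit circle, i.e. |z| > 1 for every root.
Set 1 + (-0.515) z + (-1.177) z^2 = 0, i.e. a z^2 + b z + c = 0 with a = -1.177, b = -0.515, c = 1.
Discriminant D = b^2 - 4ac = (-0.515)^2 - 4*(-1.177)*1 = 0.265225 - (-4.708) = 4.973225.
D >= 0, so the roots are real: z = (-b +/- sqrt(D)) / (2a) = (0.515 +/- 2.230073) / (-2.354).
  z_1 = (0.515 + 2.230073) / (-2.354) = -1.1661,   |z_1| = 1.1661.
  z_2 = (0.515 - 2.230073) / (-2.354) = 0.7286,   |z_2| = 0.7286.
Moduli of all roots: 1.1661, 0.7286.
All moduli strictly greater than 1? No.
Verdict: Not invertible.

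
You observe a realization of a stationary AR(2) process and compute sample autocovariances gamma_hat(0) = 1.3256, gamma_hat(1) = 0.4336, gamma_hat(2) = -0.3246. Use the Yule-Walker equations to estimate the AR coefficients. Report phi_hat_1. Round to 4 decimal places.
\hat\phi_{1} = 0.4560

The Yule-Walker equations for an AR(p) process read, in matrix form,
  Gamma_p phi = r_p,   with   (Gamma_p)_{ij} = gamma(|i - j|),
                       (r_p)_i = gamma(i),   i,j = 1..p.
Substitute the sample gammas (Toeplitz matrix and right-hand side of size 2):
  Gamma_p = [[1.3256, 0.4336], [0.4336, 1.3256]]
  r_p     = [0.4336, -0.3246]
Written out:
  1.3256 phi_1 + 0.4336 phi_2 = 0.4336
  0.4336 phi_1 + 1.3256 phi_2 = -0.3246
Solve by Cramer's rule:
  det = gamma(0)^2 - gamma(1)^2 = (1.3256)^2 - (0.4336)^2 = 1.75721536 - 0.18800896 = 1.5692064
  phi_hat_1 = [gamma(1) gamma(0) - gamma(1) gamma(2)] / det = [(0.4336)(1.3256) - (0.4336)(-0.3246)] / 1.5692064 = 0.71552672 / 1.5692064 = 0.456
  phi_hat_2 = [gamma(0) gamma(2) - gamma(1)^2] / det = [(1.3256)(-0.3246) - (0.4336)^2] / 1.5692064 = -0.61829872 / 1.5692064 = -0.394
So phi_hat = [0.4560, -0.3940].
Therefore phi_hat_1 = 0.4560.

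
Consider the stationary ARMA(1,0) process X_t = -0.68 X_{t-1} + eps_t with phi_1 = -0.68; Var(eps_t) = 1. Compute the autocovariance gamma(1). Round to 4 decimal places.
\gamma(1) = -1.2649

Multiply the model equation by X_{t-k} and take expectations. With theta_0 = psi_0 = 1 and psi_j the MA(infinity) weights, this gives
  gamma(k) - sum_i phi_i gamma(k-i) = c_k,
  c_k = sigma^2 * sum_{j=k..q} theta_j psi_{j-k}   (c_k = 0 for k > q),
using gamma(-m) = gamma(m).
Pure AR (q = 0): c_0 = sigma^2 = 1, c_k = 0 for k >= 1.
Equations for k = 0 and k = 1 (AR order 1):
  gamma(0) = phi_1 gamma(1) + c_0
  gamma(1) = phi_1 gamma(0) + c_1
Substituting the second into the first: gamma(0) (1 - phi_1^2) = c_0 + phi_1 c_1, so
  gamma(0) = c_0 / (1 - phi_1^2) = 1 / (1 - (-0.68)^2) = 1 / 0.5376 = 1.860119.
  gamma(1) = phi_1 gamma(0) = (-0.68)(1.860119) = -1.264881.
Therefore gamma(1) = -1.2649 (to 4 decimal places).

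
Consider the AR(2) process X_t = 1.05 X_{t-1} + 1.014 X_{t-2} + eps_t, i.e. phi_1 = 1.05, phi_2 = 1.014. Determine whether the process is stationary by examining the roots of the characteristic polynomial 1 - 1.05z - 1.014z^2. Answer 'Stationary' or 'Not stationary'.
\text{Not stationary}

The AR(p) characteristic polynomial is P(z) = 1 - 1.05z - 1.014z^2.
Stationarity requires all roots to lie outside the unit circle, i.e. |z| > 1 for every root.
Set 1 + (-1.05) z + (-1.014) z^2 = 0, i.e. a z^2 + b z + c = 0 with a = -1.014, b = -1.05, c = 1.
Discriminant D = b^2 - 4ac = (-1.05)^2 - 4*(-1.014)*1 = 1.1025 - (-4.056) = 5.1585.
D >= 0, so the roots are real: z = (-b +/- sqrt(D)) / (2a) = (1.05 +/- 2.271233) / (-2.028).
  z_1 = (1.05 + 2.271233) / (-2.028) = -1.6377,   |z_1| = 1.6377.
  z_2 = (1.05 - 2.271233) / (-2.028) = 0.6022,   |z_2| = 0.6022.
Moduli of all roots: 1.6377, 0.6022.
All moduli strictly greater than 1? No.
Verdict: Not stationary.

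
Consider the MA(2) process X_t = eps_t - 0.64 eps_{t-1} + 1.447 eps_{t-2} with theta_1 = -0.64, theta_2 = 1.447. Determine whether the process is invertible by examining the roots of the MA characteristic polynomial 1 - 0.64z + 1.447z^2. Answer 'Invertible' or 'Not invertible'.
\text{Not invertible}

The MA(q) characteristic polynomial is P(z) = 1 - 0.64z + 1.447z^2.
Invertibility requires all roots to lie outside the unit circle, i.e. |z| > 1 for every root.
Set 1 + (-0.64) z + (1.447) z^2 = 0, i.e. a z^2 + b z + c = 0 with a = 1.447, b = -0.64, c = 1.
Discriminant D = b^2 - 4ac = (-0.64)^2 - 4*(1.447)*1 = 0.4096 - (5.788) = -5.3784.
D < 0, so the roots are the complex-conjugate pair z = (-b +/- i sqrt(-D)) / (2a) = 0.2211 +/- 0.8014i.
For a conjugate pair |z|^2 = z * conj(z) = (product of roots) = c/a = 1/(1.447) = 0.691085, so |z| = sqrt(0.691085) = 0.8313 for both roots.
Moduli of all roots: 0.8313, 0.8313.
All moduli strictly greater than 1? No.
Verdict: Not invertible.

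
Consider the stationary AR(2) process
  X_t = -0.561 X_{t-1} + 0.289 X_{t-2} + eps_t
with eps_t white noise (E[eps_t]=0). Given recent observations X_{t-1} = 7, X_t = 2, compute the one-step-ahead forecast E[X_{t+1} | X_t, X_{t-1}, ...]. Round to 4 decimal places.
E[X_{t+1} \mid \mathcal F_t] = 0.9010

For an AR(p) model X_t = c + sum_i phi_i X_{t-i} + eps_t, the
one-step-ahead conditional mean is
  E[X_{t+1} | X_t, ...] = c + sum_i phi_i X_{t+1-i}.
Substitute known values:
  E[X_{t+1} | ...] = (-0.561) * (2) + (0.289) * (7)
                   = 0.9010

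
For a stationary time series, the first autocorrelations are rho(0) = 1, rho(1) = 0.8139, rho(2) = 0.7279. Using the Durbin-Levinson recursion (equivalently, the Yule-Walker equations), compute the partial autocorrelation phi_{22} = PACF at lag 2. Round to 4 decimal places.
\phi_{22} = 0.1939

The PACF at lag k is phi_{kk}, the last component of the solution
to the Yule-Walker system G_k phi = r_k where
  (G_k)_{ij} = rho(|i - j|), (r_k)_i = rho(i), i,j = 1..k.
Equivalently, Durbin-Levinson gives phi_{kk} iteratively:
  phi_{11} = rho(1)
  phi_{kk} = [rho(k) - sum_{j=1..k-1} phi_{k-1,j} rho(k-j)]
            / [1 - sum_{j=1..k-1} phi_{k-1,j} rho(j)],
  phi_{k,j} = phi_{k-1,j} - phi_{kk} phi_{k-1,k-j},  j = 1..k-1.
Step k = 1:
  phi_11 = rho(1) = 0.8139.
Step k = 2:
  phi_22 = [rho(2) - phi_11 rho(1)] / [1 - phi_11 rho(1)] = [0.7279 - (0.8139)(0.8139)] / [1 - (0.8139)(0.8139)]
         = 0.06546679 / 0.33756679 = 0.1939.
Therefore phi_{22} = 0.1939.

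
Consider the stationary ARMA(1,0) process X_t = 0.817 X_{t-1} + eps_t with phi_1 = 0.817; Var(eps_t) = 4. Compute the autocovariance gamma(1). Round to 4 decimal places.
\gamma(1) = 9.8282

Multiply the model equation by X_{t-k} and take expectations. With theta_0 = psi_0 = 1 and psi_j the MA(infinity) weights, this gives
  gamma(k) - sum_i phi_i gamma(k-i) = c_k,
  c_k = sigma^2 * sum_{j=k..q} theta_j psi_{j-k}   (c_k = 0 for k > q),
using gamma(-m) = gamma(m).
Pure AR (q = 0): c_0 = sigma^2 = 4, c_k = 0 for k >= 1.
Equations for k = 0 and k = 1 (AR order 1):
  gamma(0) = phi_1 gamma(1) + c_0
  gamma(1) = phi_1 gamma(0) + c_1
Substituting the second into the first: gamma(0) (1 - phi_1^2) = c_0 + phi_1 c_1, so
  gamma(0) = c_0 / (1 - phi_1^2) = 4 / (1 - (0.817)^2) = 4 / 0.332511 = 12.029677.
  gamma(1) = phi_1 gamma(0) = (0.817)(12.029677) = 9.828246.
Therefore gamma(1) = 9.8282 (to 4 decimal places).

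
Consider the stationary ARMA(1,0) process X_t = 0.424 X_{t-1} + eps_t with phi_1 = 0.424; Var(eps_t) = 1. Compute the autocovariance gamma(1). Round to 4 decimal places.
\gamma(1) = 0.5169

Multiply the model equation by X_{t-k} and take expectations. With theta_0 = psi_0 = 1 and psi_j the MA(infinity) weights, this gives
  gamma(k) - sum_i phi_i gamma(k-i) = c_k,
  c_k = sigma^2 * sum_{j=k..q} theta_j psi_{j-k}   (c_k = 0 for k > q),
using gamma(-m) = gamma(m).
Pure AR (q = 0): c_0 = sigma^2 = 1, c_k = 0 for k >= 1.
Equations for k = 0 and k = 1 (AR order 1):
  gamma(0) = phi_1 gamma(1) + c_0
  gamma(1) = phi_1 gamma(0) + c_1
Substituting the second into the first: gamma(0) (1 - phi_1^2) = c_0 + phi_1 c_1, so
  gamma(0) = c_0 / (1 - phi_1^2) = 1 / (1 - (0.424)^2) = 1 / 0.820224 = 1.219179.
  gamma(1) = phi_1 gamma(0) = (0.424)(1.219179) = 0.516932.
Therefore gamma(1) = 0.5169 (to 4 decimal places).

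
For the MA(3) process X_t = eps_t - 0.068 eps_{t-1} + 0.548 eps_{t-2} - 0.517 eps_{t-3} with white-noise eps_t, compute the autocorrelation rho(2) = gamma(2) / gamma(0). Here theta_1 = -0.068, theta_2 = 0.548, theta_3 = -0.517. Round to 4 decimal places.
\rho(2) = 0.3709

For an MA(q) process with theta_0 = 1, the autocovariance is
  gamma(k) = sigma^2 * sum_{i=0..q-k} theta_i * theta_{i+k},
and rho(k) = gamma(k) / gamma(0). Sigma^2 cancels.
  numerator   = (1)*(0.548) + (-0.068)*(-0.517) = 0.583156.
  denominator = (1)^2 + (-0.068)^2 + (0.548)^2 + (-0.517)^2 = 1.572217.
  rho(2) = 0.583156 / 1.572217 = 0.3709.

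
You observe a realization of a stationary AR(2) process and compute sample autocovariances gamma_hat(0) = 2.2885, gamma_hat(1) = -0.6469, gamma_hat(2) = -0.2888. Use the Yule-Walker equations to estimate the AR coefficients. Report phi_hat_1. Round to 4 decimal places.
\hat\phi_{1} = -0.3460

The Yule-Walker equations for an AR(p) process read, in matrix form,
  Gamma_p phi = r_p,   with   (Gamma_p)_{ij} = gamma(|i - j|),
                       (r_p)_i = gamma(i),   i,j = 1..p.
Substitute the sample gammas (Toeplitz matrix and right-hand side of size 2):
  Gamma_p = [[2.2885, -0.6469], [-0.6469, 2.2885]]
  r_p     = [-0.6469, -0.2888]
Written out:
  2.2885 phi_1 - 0.6469 phi_2 = -0.6469
  -0.6469 phi_1 + 2.2885 phi_2 = -0.2888
Solve by Cramer's rule:
  det = gamma(0)^2 - gamma(1)^2 = (2.2885)^2 - (-0.6469)^2 = 5.23723225 - 0.41847961 = 4.81875264
  phi_hat_1 = [gamma(1) gamma(0) - gamma(1) gamma(2)] / det = [(-0.6469)(2.2885) - (-0.6469)(-0.2888)] / 4.81875264 = -1.66725537 / 4.81875264 = -0.346
  phi_hat_2 = [gamma(0) gamma(2) - gamma(1)^2] / det = [(2.2885)(-0.2888) - (-0.6469)^2] / 4.81875264 = -1.07939841 / 4.81875264 = -0.224
So phi_hat = [-0.3460, -0.2240].
Therefore phi_hat_1 = -0.3460.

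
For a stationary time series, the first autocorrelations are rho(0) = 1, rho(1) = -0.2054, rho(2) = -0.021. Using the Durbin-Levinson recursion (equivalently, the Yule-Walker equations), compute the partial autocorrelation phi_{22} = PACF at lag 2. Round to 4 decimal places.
\phi_{22} = -0.0660

The PACF at lag k is phi_{kk}, the last component of the solution
to the Yule-Walker system G_k phi = r_k where
  (G_k)_{ij} = rho(|i - j|), (r_k)_i = rho(i), i,j = 1..k.
Equivalently, Durbin-Levinson gives phi_{kk} iteratively:
  phi_{11} = rho(1)
  phi_{kk} = [rho(k) - sum_{j=1..k-1} phi_{k-1,j} rho(k-j)]
            / [1 - sum_{j=1..k-1} phi_{k-1,j} rho(j)],
  phi_{k,j} = phi_{k-1,j} - phi_{kk} phi_{k-1,k-j},  j = 1..k-1.
Step k = 1:
  phi_11 = rho(1) = -0.2054.
Step k = 2:
  phi_22 = [rho(2) - phi_11 rho(1)] / [1 - phi_11 rho(1)] = [-0.021 - (-0.2054)(-0.2054)] / [1 - (-0.2054)(-0.2054)]
         = -0.06318916 / 0.95781084 = -0.066.
Therefore phi_{22} = -0.0660.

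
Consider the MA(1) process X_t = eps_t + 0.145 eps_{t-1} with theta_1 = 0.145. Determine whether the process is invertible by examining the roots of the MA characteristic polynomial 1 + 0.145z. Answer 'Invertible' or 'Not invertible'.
\text{Invertible}

The MA(q) characteristic polynomial is P(z) = 1 + 0.145z.
Invertibility requires all roots to lie outside the unit circle, i.e. |z| > 1 for every root.
This is linear in z: 1 + (0.145) z = 0  =>  z = -1/(0.145) = -6.896552,  |z| = 6.896552.
Moduli of all roots: 6.8966.
All moduli strictly greater than 1? Yes.
Verdict: Invertible.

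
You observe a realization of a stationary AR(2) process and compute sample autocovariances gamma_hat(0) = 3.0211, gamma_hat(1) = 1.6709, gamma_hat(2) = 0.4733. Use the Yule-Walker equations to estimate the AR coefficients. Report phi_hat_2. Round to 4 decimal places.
\hat\phi_{2} = -0.2150

The Yule-Walker equations for an AR(p) process read, in matrix form,
  Gamma_p phi = r_p,   with   (Gamma_p)_{ij} = gamma(|i - j|),
                       (r_p)_i = gamma(i),   i,j = 1..p.
Substitute the sample gammas (Toeplitz matrix and right-hand side of size 2):
  Gamma_p = [[3.0211, 1.6709], [1.6709, 3.0211]]
  r_p     = [1.6709, 0.4733]
Written out:
  3.0211 phi_1 + 1.6709 phi_2 = 1.6709
  1.6709 phi_1 + 3.0211 phi_2 = 0.4733
Solve by Cramer's rule:
  det = gamma(0)^2 - gamma(1)^2 = (3.0211)^2 - (1.6709)^2 = 9.12704521 - 2.79190681 = 6.3351384
  phi_hat_1 = [gamma(1) gamma(0) - gamma(1) gamma(2)] / det = [(1.6709)(3.0211) - (1.6709)(0.4733)] / 6.3351384 = 4.25711902 / 6.3351384 = 0.672
  phi_hat_2 = [gamma(0) gamma(2) - gamma(1)^2] / det = [(3.0211)(0.4733) - (1.6709)^2] / 6.3351384 = -1.36202018 / 6.3351384 = -0.215
So phi_hat = [0.6720, -0.2150].
Therefore phi_hat_2 = -0.2150.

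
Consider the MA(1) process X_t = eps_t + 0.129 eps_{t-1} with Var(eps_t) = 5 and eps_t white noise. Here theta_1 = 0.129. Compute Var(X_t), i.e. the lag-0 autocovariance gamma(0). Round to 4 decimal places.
\gamma(0) = 5.0832

For an MA(q) process X_t = eps_t + sum_i theta_i eps_{t-i} with
Var(eps_t) = sigma^2, the variance is
  gamma(0) = sigma^2 * (1 + sum_i theta_i^2).
  sum_i theta_i^2 = (0.129)^2 = 0.016641.
  gamma(0) = 5 * (1 + 0.016641) = 5 * 1.016641 = 5.083205, which rounds to 5.0832.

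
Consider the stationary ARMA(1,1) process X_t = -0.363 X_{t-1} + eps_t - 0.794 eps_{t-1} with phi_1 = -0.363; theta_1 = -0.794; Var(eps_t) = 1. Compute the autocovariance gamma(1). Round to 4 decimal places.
\gamma(1) = -1.7167

Multiply the model equation by X_{t-k} and take expectations. With theta_0 = psi_0 = 1 and psi_j the MA(infinity) weights, this gives
  gamma(k) - sum_i phi_i gamma(k-i) = c_k,
  c_k = sigma^2 * sum_{j=k..q} theta_j psi_{j-k}   (c_k = 0 for k > q),
using gamma(-m) = gamma(m).
psi-weights needed (psi_j = theta_j + sum_i phi_i psi_{j-i}):
  psi_1 = theta_1 + phi_1 = -0.794 + (-0.363) = -1.157
Right-hand sides:
  c_0 = sigma^2 (1 + theta_1 psi_1) = 1 * (1 + (-0.794)(-1.157)) = 1 * 1.918658 = 1.918658
  c_1 = sigma^2 theta_1 = 1 * (-0.794) = -0.794
  c_2 = 0
Equations for k = 0 and k = 1 (AR order 1):
  gamma(0) = phi_1 gamma(1) + c_0
  gamma(1) = phi_1 gamma(0) + c_1
Substituting the second into the first: gamma(0) (1 - phi_1^2) = c_0 + phi_1 c_1, so
  gamma(0) = (c_0 + phi_1 c_1) / (1 - phi_1^2) = (1.918658 + (-0.363)(-0.794)) / (1 - (-0.363)^2) = 2.20688 / 0.868231 = 2.541812.
  gamma(1) = phi_1 gamma(0) + c_1 = (-0.363)(2.541812) + (-0.794) = -1.716678.
Therefore gamma(1) = -1.7167 (to 4 decimal places).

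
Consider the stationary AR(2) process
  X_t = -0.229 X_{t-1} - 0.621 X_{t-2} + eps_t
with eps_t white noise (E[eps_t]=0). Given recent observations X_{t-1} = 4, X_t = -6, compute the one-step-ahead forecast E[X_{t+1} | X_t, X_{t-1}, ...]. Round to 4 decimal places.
E[X_{t+1} \mid \mathcal F_t] = -1.1100

For an AR(p) model X_t = c + sum_i phi_i X_{t-i} + eps_t, the
one-step-ahead conditional mean is
  E[X_{t+1} | X_t, ...] = c + sum_i phi_i X_{t+1-i}.
Substitute known values:
  E[X_{t+1} | ...] = (-0.229) * (-6) + (-0.621) * (4)
                   = -1.1100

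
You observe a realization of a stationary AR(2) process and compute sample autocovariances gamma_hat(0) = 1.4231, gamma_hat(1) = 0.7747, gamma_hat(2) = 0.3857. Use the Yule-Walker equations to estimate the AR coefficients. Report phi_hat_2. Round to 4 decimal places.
\hat\phi_{2} = -0.0360

The Yule-Walker equations for an AR(p) process read, in matrix form,
  Gamma_p phi = r_p,   with   (Gamma_p)_{ij} = gamma(|i - j|),
                       (r_p)_i = gamma(i),   i,j = 1..p.
Substitute the sample gammas (Toeplitz matrix and right-hand side of size 2):
  Gamma_p = [[1.4231, 0.7747], [0.7747, 1.4231]]
  r_p     = [0.7747, 0.3857]
Written out:
  1.4231 phi_1 + 0.7747 phi_2 = 0.7747
  0.7747 phi_1 + 1.4231 phi_2 = 0.3857
Solve by Cramer's rule:
  det = gamma(0)^2 - gamma(1)^2 = (1.4231)^2 - (0.7747)^2 = 2.02521361 - 0.60016009 = 1.42505352
  phi_hat_1 = [gamma(1) gamma(0) - gamma(1) gamma(2)] / det = [(0.7747)(1.4231) - (0.7747)(0.3857)] / 1.42505352 = 0.80367378 / 1.42505352 = 0.564
  phi_hat_2 = [gamma(0) gamma(2) - gamma(1)^2] / det = [(1.4231)(0.3857) - (0.7747)^2] / 1.42505352 = -0.05127042 / 1.42505352 = -0.036
So phi_hat = [0.5640, -0.0360].
Therefore phi_hat_2 = -0.0360.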